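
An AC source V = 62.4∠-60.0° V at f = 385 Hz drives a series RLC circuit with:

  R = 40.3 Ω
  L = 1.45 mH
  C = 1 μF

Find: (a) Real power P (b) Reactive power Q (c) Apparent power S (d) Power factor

Step 1 — Angular frequency: ω = 2π·f = 2π·385 = 2419 rad/s.
Step 2 — Component impedances:
  R: Z = R = 40.3 Ω
  L: Z = jωL = j·2419·0.00145 = 0 + j3.508 Ω
  C: Z = 1/(jωC) = -j/(ω·C) = 0 - j413.4 Ω
Step 3 — Series combination: Z_total = R + L + C = 40.3 - j409.9 Ω = 411.9∠-84.4° Ω.
Step 4 — Source phasor: V = 62.4∠-60.0° V = 31.2 - j54.04 V.
Step 5 — Current: I = V / Z = 0.138 + j0.06255 A = 0.1515∠24.4° A.
Step 6 — Complex power: S = V·I* = 0.9251 - j9.409 VA.
Step 7 — Real power: P = Re(S) = 0.9251 W.
Step 8 — Reactive power: Q = Im(S) = -9.409 VAR.
Step 9 — Apparent power: |S| = 9.454 VA.
Step 10 — Power factor: PF = P/|S| = 0.09785 (leading).

(a) P = 0.9251 W  (b) Q = -9.409 VAR  (c) S = 9.454 VA  (d) PF = 0.09785 (leading)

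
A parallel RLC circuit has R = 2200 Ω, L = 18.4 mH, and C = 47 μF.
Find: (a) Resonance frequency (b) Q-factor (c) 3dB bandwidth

Step 1 — Resonance: ω₀ = 1/√(LC) = 1/√(0.0184·4.7e-05) = 1075 rad/s.
Step 2 — f₀ = ω₀/(2π) = 171.1 Hz.
Step 3 — Parallel Q: Q = R/(ω₀L) = 2200/(1075·0.0184) = 111.2.
Step 4 — Bandwidth: Δω = ω₀/Q = 9.671 rad/s; BW = Δω/(2π) = 1.539 Hz.

(a) f₀ = 171.1 Hz  (b) Q = 111.2  (c) BW = 1.539 Hz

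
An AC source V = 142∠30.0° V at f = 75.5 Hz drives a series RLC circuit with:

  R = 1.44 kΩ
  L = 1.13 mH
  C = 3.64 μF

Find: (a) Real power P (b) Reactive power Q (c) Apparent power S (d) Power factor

Step 1 — Angular frequency: ω = 2π·f = 2π·75.5 = 474.4 rad/s.
Step 2 — Component impedances:
  R: Z = R = 1440 Ω
  L: Z = jωL = j·474.4·0.00113 = 0 + j0.536 Ω
  C: Z = 1/(jωC) = -j/(ω·C) = 0 - j579.1 Ω
Step 3 — Series combination: Z_total = R + L + C = 1440 - j578.6 Ω = 1552∠-21.9° Ω.
Step 4 — Source phasor: V = 142∠30.0° V = 123 + j71 V.
Step 5 — Current: I = V / Z = 0.05647 + j0.072 A = 0.0915∠51.9° A.
Step 6 — Complex power: S = V·I* = 12.06 - j4.844 VA.
Step 7 — Real power: P = Re(S) = 12.06 W.
Step 8 — Reactive power: Q = Im(S) = -4.844 VAR.
Step 9 — Apparent power: |S| = 12.99 VA.
Step 10 — Power factor: PF = P/|S| = 0.9279 (leading).

(a) P = 12.06 W  (b) Q = -4.844 VAR  (c) S = 12.99 VA  (d) PF = 0.9279 (leading)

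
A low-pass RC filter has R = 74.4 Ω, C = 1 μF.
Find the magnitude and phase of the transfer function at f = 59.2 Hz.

Step 1 — Angular frequency: ω = 2π·59.2 = 372 rad/s.
Step 2 — Transfer function: H(jω) = 1/(1 + jωRC).
Step 3 — Denominator: 1 + jωRC = 1 + j·372·74.4·1e-06 = 1 + j0.02767.
Step 4 — H = 0.9992 - j0.02765.
Step 5 — Magnitude: |H| = 0.9996 (-0.0 dB); phase: φ = -1.6°.

|H| = 0.9996 (-0.0 dB), φ = -1.6°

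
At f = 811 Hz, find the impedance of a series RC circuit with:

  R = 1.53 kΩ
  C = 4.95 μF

Step 1 — Angular frequency: ω = 2π·f = 2π·811 = 5096 rad/s.
Step 2 — Component impedances:
  R: Z = R = 1530 Ω
  C: Z = 1/(jωC) = -j/(ω·C) = 0 - j39.65 Ω
Step 3 — Series combination: Z_total = R + C = 1530 - j39.65 Ω = 1531∠-1.5° Ω.

Z = 1530 - j39.65 Ω = 1531∠-1.5° Ω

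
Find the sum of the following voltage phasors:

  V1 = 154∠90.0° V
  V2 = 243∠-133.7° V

Step 1 — Convert each phasor to rectangular form:
  V1 = 154·(cos(90.0°) + j·sin(90.0°)) = 0 + j154 V
  V2 = 243·(cos(-133.7°) + j·sin(-133.7°)) = -167.9 - j175.7 V
Step 2 — Sum components: V_total = -167.9 - j21.68 V.
Step 3 — Convert to polar: |V_total| = 169.3 V, ∠V_total = -172.6°.

V_total = 169.3∠-172.6° V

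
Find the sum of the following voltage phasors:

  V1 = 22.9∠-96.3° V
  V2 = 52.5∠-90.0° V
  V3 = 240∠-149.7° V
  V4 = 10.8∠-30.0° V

Step 1 — Convert each phasor to rectangular form:
  V1 = 22.9·(cos(-96.3°) + j·sin(-96.3°)) = -2.513 - j22.76 V
  V2 = 52.5·(cos(-90.0°) + j·sin(-90.0°)) = 0 - j52.5 V
  V3 = 240·(cos(-149.7°) + j·sin(-149.7°)) = -207.2 - j121.1 V
  V4 = 10.8·(cos(-30.0°) + j·sin(-30.0°)) = 9.353 - j5.4 V
Step 2 — Sum components: V_total = -200.4 - j201.7 V.
Step 3 — Convert to polar: |V_total| = 284.3 V, ∠V_total = -134.8°.

V_total = 284.3∠-134.8° V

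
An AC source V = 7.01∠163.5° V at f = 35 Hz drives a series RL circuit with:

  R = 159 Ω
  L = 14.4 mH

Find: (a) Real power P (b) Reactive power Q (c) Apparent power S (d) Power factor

Step 1 — Angular frequency: ω = 2π·f = 2π·35 = 219.9 rad/s.
Step 2 — Component impedances:
  R: Z = R = 159 Ω
  L: Z = jωL = j·219.9·0.0144 = 0 + j3.167 Ω
Step 3 — Series combination: Z_total = R + L = 159 + j3.167 Ω = 159∠1.1° Ω.
Step 4 — Source phasor: V = 7.01∠163.5° V = -6.721 + j1.991 V.
Step 5 — Current: I = V / Z = -0.04201 + j0.01336 A = 0.04408∠162.4° A.
Step 6 — Complex power: S = V·I* = 0.3089 + j0.006153 VA.
Step 7 — Real power: P = Re(S) = 0.3089 W.
Step 8 — Reactive power: Q = Im(S) = 0.006153 VAR.
Step 9 — Apparent power: |S| = 0.309 VA.
Step 10 — Power factor: PF = P/|S| = 0.9998 (lagging).

(a) P = 0.3089 W  (b) Q = 0.006153 VAR  (c) S = 0.309 VA  (d) PF = 0.9998 (lagging)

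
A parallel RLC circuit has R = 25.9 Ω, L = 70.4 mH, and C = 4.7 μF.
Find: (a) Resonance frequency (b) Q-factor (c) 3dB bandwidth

Step 1 — Resonance: ω₀ = 1/√(LC) = 1/√(0.0704·4.7e-06) = 1738 rad/s.
Step 2 — f₀ = ω₀/(2π) = 276.7 Hz.
Step 3 — Parallel Q: Q = R/(ω₀L) = 25.9/(1738·0.0704) = 0.2116.
Step 4 — Bandwidth: Δω = ω₀/Q = 8215 rad/s; BW = Δω/(2π) = 1307 Hz.

(a) f₀ = 276.7 Hz  (b) Q = 0.2116  (c) BW = 1307 Hz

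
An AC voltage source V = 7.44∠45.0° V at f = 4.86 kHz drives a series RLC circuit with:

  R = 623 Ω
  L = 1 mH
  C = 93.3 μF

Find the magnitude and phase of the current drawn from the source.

Step 1 — Angular frequency: ω = 2π·f = 2π·4860 = 3.054e+04 rad/s.
Step 2 — Component impedances:
  R: Z = R = 623 Ω
  L: Z = jωL = j·3.054e+04·0.001 = 0 + j30.54 Ω
  C: Z = 1/(jωC) = -j/(ω·C) = 0 - j0.351 Ω
Step 3 — Series combination: Z_total = R + L + C = 623 + j30.19 Ω = 623.7∠2.8° Ω.
Step 4 — Source phasor: V = 7.44∠45.0° V = 5.261 + j5.261 V.
Step 5 — Ohm's law: I = V / Z_total = (5.261 + j5.261) / (623 + j30.19) = 0.008833 + j0.008016 A.
Step 6 — Convert to polar: |I| = 0.01193 A, ∠I = 42.2°.

I = 0.01193∠42.2° A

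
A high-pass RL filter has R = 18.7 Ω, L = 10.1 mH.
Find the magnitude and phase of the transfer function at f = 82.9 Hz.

Step 1 — Angular frequency: ω = 2π·82.9 = 520.9 rad/s.
Step 2 — Transfer function: H(jω) = jωL/(R + jωL).
Step 3 — Numerator jωL = j·5.261; denominator R + jωL = 18.7 + j5.261.
Step 4 — H = 0.07334 + j0.2607.
Step 5 — Magnitude: |H| = 0.2708 (-11.3 dB); phase: φ = 74.3°.

|H| = 0.2708 (-11.3 dB), φ = 74.3°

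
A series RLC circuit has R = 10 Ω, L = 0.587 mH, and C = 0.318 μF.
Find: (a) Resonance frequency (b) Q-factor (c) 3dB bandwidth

Step 1 — Resonance condition Im(Z)=0 gives ω₀ = 1/√(LC).
Step 2 — ω₀ = 1/√(0.000587·3.18e-07) = 7.319e+04 rad/s.
Step 3 — f₀ = ω₀/(2π) = 1.165e+04 Hz.
Step 4 — Series Q: Q = ω₀L/R = 7.319e+04·0.000587/10 = 4.296.
Step 5 — 3dB bandwidth: Δω = ω₀/Q = 1.704e+04 rad/s; BW = Δω/(2π) = 2711 Hz.

(a) f₀ = 1.165e+04 Hz  (b) Q = 4.296  (c) BW = 2711 Hz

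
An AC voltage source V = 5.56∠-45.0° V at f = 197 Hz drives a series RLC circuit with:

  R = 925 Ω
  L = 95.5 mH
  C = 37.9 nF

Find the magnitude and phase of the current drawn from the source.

Step 1 — Angular frequency: ω = 2π·f = 2π·197 = 1238 rad/s.
Step 2 — Component impedances:
  R: Z = R = 925 Ω
  L: Z = jωL = j·1238·0.0955 = 0 + j118.2 Ω
  C: Z = 1/(jωC) = -j/(ω·C) = 0 - j2.132e+04 Ω
Step 3 — Series combination: Z_total = R + L + C = 925 - j2.12e+04 Ω = 2.122e+04∠-87.5° Ω.
Step 4 — Source phasor: V = 5.56∠-45.0° V = 3.932 - j3.932 V.
Step 5 — Ohm's law: I = V / Z_total = (3.932 - j3.932) / (925 - j2.12e+04) = 0.0001932 + j0.000177 A.
Step 6 — Convert to polar: |I| = 0.000262 A, ∠I = 42.5°.

I = 0.000262∠42.5° A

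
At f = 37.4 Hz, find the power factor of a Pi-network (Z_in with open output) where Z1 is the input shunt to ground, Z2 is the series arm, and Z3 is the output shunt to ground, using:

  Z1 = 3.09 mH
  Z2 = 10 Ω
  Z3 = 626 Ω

Step 1 — Angular frequency: ω = 2π·f = 2π·37.4 = 235 rad/s.
Step 2 — Component impedances:
  Z1: Z = jωL = j·235·0.00309 = 0 + j0.7261 Ω
  Z2: Z = R = 10 Ω
  Z3: Z = R = 626 Ω
Step 3 — With open output, the series arm Z2 and the output shunt Z3 appear in series to ground: Z2 + Z3 = 636 Ω.
Step 4 — Parallel with input shunt Z1: Z_in = Z1 || (Z2 + Z3) = 0.000829 + j0.7261 Ω = 0.7261∠89.9° Ω.
Step 5 — Power factor: PF = cos(φ) = Re(Z)/|Z| = 0.000829/0.7261 = 0.001142.
Step 6 — Type: Im(Z) = 0.7261 ⇒ lagging (phase φ = 89.9°).

PF = 0.001142 (lagging, φ = 89.9°)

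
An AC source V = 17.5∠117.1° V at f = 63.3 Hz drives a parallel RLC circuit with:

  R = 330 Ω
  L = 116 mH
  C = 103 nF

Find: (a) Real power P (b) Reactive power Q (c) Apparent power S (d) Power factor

Step 1 — Angular frequency: ω = 2π·f = 2π·63.3 = 397.7 rad/s.
Step 2 — Component impedances:
  R: Z = R = 330 Ω
  L: Z = jωL = j·397.7·0.116 = 0 + j46.14 Ω
  C: Z = 1/(jωC) = -j/(ω·C) = 0 - j2.441e+04 Ω
Step 3 — Parallel combination: 1/Z_total = 1/R + 1/L + 1/C; Z_total = 6.35 + j45.33 Ω = 45.78∠82.0° Ω.
Step 4 — Source phasor: V = 17.5∠117.1° V = -7.972 + j15.58 V.
Step 5 — Current: I = V / Z = 0.3129 + j0.2197 A = 0.3823∠35.1° A.
Step 6 — Complex power: S = V·I* = 0.928 + j6.625 VA.
Step 7 — Real power: P = Re(S) = 0.928 W.
Step 8 — Reactive power: Q = Im(S) = 6.625 VAR.
Step 9 — Apparent power: |S| = 6.69 VA.
Step 10 — Power factor: PF = P/|S| = 0.1387 (lagging).

(a) P = 0.928 W  (b) Q = 6.625 VAR  (c) S = 6.69 VA  (d) PF = 0.1387 (lagging)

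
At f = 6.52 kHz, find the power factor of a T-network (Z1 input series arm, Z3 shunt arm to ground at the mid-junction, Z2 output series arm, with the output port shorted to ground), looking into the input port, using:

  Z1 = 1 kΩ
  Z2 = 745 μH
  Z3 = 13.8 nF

Step 1 — Angular frequency: ω = 2π·f = 2π·6520 = 4.097e+04 rad/s.
Step 2 — Component impedances:
  Z1: Z = R = 1000 Ω
  Z2: Z = jωL = j·4.097e+04·0.000745 = 0 + j30.52 Ω
  Z3: Z = 1/(jωC) = -j/(ω·C) = 0 - j1769 Ω
Step 3 — With the output port shorted to ground, the output series arm Z2 runs from the junction to ground; the shunt arm Z3 also runs from the junction to ground. They appear in parallel: Z3 || Z2 = 0 + j31.06 Ω.
Step 4 — Series with input arm Z1: Z_in = Z1 + (Z3 || Z2) = 1000 + j31.06 Ω = 1000∠1.8° Ω.
Step 5 — Power factor: PF = cos(φ) = Re(Z)/|Z| = 1000/1000.5 = 0.9995.
Step 6 — Type: Im(Z) = 31.06 ⇒ lagging (phase φ = 1.8°).

PF = 0.9995 (lagging, φ = 1.8°)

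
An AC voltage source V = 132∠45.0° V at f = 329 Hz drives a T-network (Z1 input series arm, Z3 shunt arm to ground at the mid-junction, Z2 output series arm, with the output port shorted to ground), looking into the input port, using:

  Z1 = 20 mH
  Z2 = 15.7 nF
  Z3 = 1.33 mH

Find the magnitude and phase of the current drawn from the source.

Step 1 — Angular frequency: ω = 2π·f = 2π·329 = 2067 rad/s.
Step 2 — Component impedances:
  Z1: Z = jωL = j·2067·0.02 = 0 + j41.34 Ω
  Z2: Z = 1/(jωC) = -j/(ω·C) = 0 - j3.081e+04 Ω
  Z3: Z = jωL = j·2067·0.00133 = 0 + j2.749 Ω
Step 3 — With the output port shorted to ground, the output series arm Z2 runs from the junction to ground; the shunt arm Z3 also runs from the junction to ground. They appear in parallel: Z3 || Z2 = 0 + j2.75 Ω.
Step 4 — Series with input arm Z1: Z_in = Z1 + (Z3 || Z2) = 0 + j44.09 Ω = 44.09∠90.0° Ω.
Step 5 — Source phasor: V = 132∠45.0° V = 93.34 + j93.34 V.
Step 6 — Ohm's law: I = V / Z_total = (93.34 + j93.34) / (0 + j44.09) = 2.117 - j2.117 A.
Step 7 — Convert to polar: |I| = 2.994 A, ∠I = -45.0°.

I = 2.994∠-45.0° A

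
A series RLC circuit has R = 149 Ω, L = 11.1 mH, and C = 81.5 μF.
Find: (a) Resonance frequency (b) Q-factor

Step 1 — Resonance condition Im(Z)=0 gives ω₀ = 1/√(LC).
Step 2 — ω₀ = 1/√(0.0111·8.15e-05) = 1051 rad/s.
Step 3 — f₀ = ω₀/(2π) = 167.3 Hz.
Step 4 — Series Q: Q = ω₀L/R = 1051·0.0111/149 = 0.07832.

(a) f₀ = 167.3 Hz  (b) Q = 0.07832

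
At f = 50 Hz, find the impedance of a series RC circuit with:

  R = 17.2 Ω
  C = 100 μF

Step 1 — Angular frequency: ω = 2π·f = 2π·50 = 314.2 rad/s.
Step 2 — Component impedances:
  R: Z = R = 17.2 Ω
  C: Z = 1/(jωC) = -j/(ω·C) = 0 - j31.83 Ω
Step 3 — Series combination: Z_total = R + C = 17.2 - j31.83 Ω = 36.18∠-61.6° Ω.

Z = 17.2 - j31.83 Ω = 36.18∠-61.6° Ω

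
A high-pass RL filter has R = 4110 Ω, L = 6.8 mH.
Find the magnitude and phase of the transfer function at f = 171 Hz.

Step 1 — Angular frequency: ω = 2π·171 = 1074 rad/s.
Step 2 — Transfer function: H(jω) = jωL/(R + jωL).
Step 3 — Numerator jωL = j·7.306; denominator R + jωL = 4110 + j7.306.
Step 4 — H = 3.16e-06 + j0.001778.
Step 5 — Magnitude: |H| = 0.001778 (-55.0 dB); phase: φ = 89.9°.

|H| = 0.001778 (-55.0 dB), φ = 89.9°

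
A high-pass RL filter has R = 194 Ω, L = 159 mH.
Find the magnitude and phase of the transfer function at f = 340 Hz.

Step 1 — Angular frequency: ω = 2π·340 = 2136 rad/s.
Step 2 — Transfer function: H(jω) = jωL/(R + jωL).
Step 3 — Numerator jωL = j·339.7; denominator R + jωL = 194 + j339.7.
Step 4 — H = 0.754 + j0.4307.
Step 5 — Magnitude: |H| = 0.8683 (-1.2 dB); phase: φ = 29.7°.

|H| = 0.8683 (-1.2 dB), φ = 29.7°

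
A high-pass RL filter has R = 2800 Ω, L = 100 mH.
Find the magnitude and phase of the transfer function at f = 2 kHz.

Step 1 — Angular frequency: ω = 2π·2000 = 1.257e+04 rad/s.
Step 2 — Transfer function: H(jω) = jωL/(R + jωL).
Step 3 — Numerator jωL = j·1257; denominator R + jωL = 2800 + j1257.
Step 4 — H = 0.1677 + j0.3736.
Step 5 — Magnitude: |H| = 0.4095 (-7.8 dB); phase: φ = 65.8°.

|H| = 0.4095 (-7.8 dB), φ = 65.8°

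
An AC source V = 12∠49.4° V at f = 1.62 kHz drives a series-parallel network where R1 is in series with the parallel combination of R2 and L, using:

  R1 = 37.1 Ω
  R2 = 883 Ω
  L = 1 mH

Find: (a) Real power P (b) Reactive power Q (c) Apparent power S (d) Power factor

Step 1 — Angular frequency: ω = 2π·f = 2π·1620 = 1.018e+04 rad/s.
Step 2 — Component impedances:
  R1: Z = R = 37.1 Ω
  R2: Z = R = 883 Ω
  L: Z = jωL = j·1.018e+04·0.001 = 0 + j10.18 Ω
Step 3 — Parallel branch: R2 || L = 1/(1/R2 + 1/L) = 0.1173 + j10.18 Ω.
Step 4 — Series with R1: Z_total = R1 + (R2 || L) = 37.22 + j10.18 Ω = 38.58∠15.3° Ω.
Step 5 — Source phasor: V = 12∠49.4° V = 7.809 + j9.111 V.
Step 6 — Current: I = V / Z = 0.2575 + j0.1744 A = 0.311∠34.1° A.
Step 7 — Complex power: S = V·I* = 3.6 + j0.9844 VA.
Step 8 — Real power: P = Re(S) = 3.6 W.
Step 9 — Reactive power: Q = Im(S) = 0.9844 VAR.
Step 10 — Apparent power: |S| = 3.732 VA.
Step 11 — Power factor: PF = P/|S| = 0.9646 (lagging).

(a) P = 3.6 W  (b) Q = 0.9844 VAR  (c) S = 3.732 VA  (d) PF = 0.9646 (lagging)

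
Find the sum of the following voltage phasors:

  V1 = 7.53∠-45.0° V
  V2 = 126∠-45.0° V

Step 1 — Convert each phasor to rectangular form:
  V1 = 7.53·(cos(-45.0°) + j·sin(-45.0°)) = 5.325 - j5.325 V
  V2 = 126·(cos(-45.0°) + j·sin(-45.0°)) = 89.1 - j89.1 V
Step 2 — Sum components: V_total = 94.42 - j94.42 V.
Step 3 — Convert to polar: |V_total| = 133.5 V, ∠V_total = -45.0°.

V_total = 133.5∠-45.0° V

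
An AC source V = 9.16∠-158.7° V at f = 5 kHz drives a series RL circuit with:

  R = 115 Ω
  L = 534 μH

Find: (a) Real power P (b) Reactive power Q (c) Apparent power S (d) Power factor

Step 1 — Angular frequency: ω = 2π·f = 2π·5000 = 3.142e+04 rad/s.
Step 2 — Component impedances:
  R: Z = R = 115 Ω
  L: Z = jωL = j·3.142e+04·0.000534 = 0 + j16.78 Ω
Step 3 — Series combination: Z_total = R + L = 115 + j16.78 Ω = 116.2∠8.3° Ω.
Step 4 — Source phasor: V = 9.16∠-158.7° V = -8.534 - j3.327 V.
Step 5 — Current: I = V / Z = -0.0768 - j0.01773 A = 0.07882∠-167.0° A.
Step 6 — Complex power: S = V·I* = 0.7144 + j0.1042 VA.
Step 7 — Real power: P = Re(S) = 0.7144 W.
Step 8 — Reactive power: Q = Im(S) = 0.1042 VAR.
Step 9 — Apparent power: |S| = 0.722 VA.
Step 10 — Power factor: PF = P/|S| = 0.9895 (lagging).

(a) P = 0.7144 W  (b) Q = 0.1042 VAR  (c) S = 0.722 VA  (d) PF = 0.9895 (lagging)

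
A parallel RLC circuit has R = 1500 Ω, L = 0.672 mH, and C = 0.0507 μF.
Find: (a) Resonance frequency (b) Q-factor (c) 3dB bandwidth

Step 1 — Resonance: ω₀ = 1/√(LC) = 1/√(0.000672·5.07e-08) = 1.713e+05 rad/s.
Step 2 — f₀ = ω₀/(2π) = 2.727e+04 Hz.
Step 3 — Parallel Q: Q = R/(ω₀L) = 1500/(1.713e+05·0.000672) = 13.03.
Step 4 — Bandwidth: Δω = ω₀/Q = 1.315e+04 rad/s; BW = Δω/(2π) = 2093 Hz.

(a) f₀ = 2.727e+04 Hz  (b) Q = 13.03  (c) BW = 2093 Hz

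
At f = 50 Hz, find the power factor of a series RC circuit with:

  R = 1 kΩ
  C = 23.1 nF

Step 1 — Angular frequency: ω = 2π·f = 2π·50 = 314.2 rad/s.
Step 2 — Component impedances:
  R: Z = R = 1000 Ω
  C: Z = 1/(jωC) = -j/(ω·C) = 0 - j1.378e+05 Ω
Step 3 — Series combination: Z_total = R + C = 1000 - j1.378e+05 Ω = 1.378e+05∠-89.6° Ω.
Step 4 — Power factor: PF = cos(φ) = Re(Z)/|Z| = 1000/1.378e+05 = 0.007257.
Step 5 — Type: Im(Z) = -1.378e+05 ⇒ leading (phase φ = -89.6°).

PF = 0.007257 (leading, φ = -89.6°)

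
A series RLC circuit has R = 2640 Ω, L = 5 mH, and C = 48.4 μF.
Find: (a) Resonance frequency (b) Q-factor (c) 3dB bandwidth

Step 1 — Resonance condition Im(Z)=0 gives ω₀ = 1/√(LC).
Step 2 — ω₀ = 1/√(0.005·4.84e-05) = 2033 rad/s.
Step 3 — f₀ = ω₀/(2π) = 323.5 Hz.
Step 4 — Series Q: Q = ω₀L/R = 2033·0.005/2640 = 0.00385.
Step 5 — 3dB bandwidth: Δω = ω₀/Q = 5.28e+05 rad/s; BW = Δω/(2π) = 8.403e+04 Hz.

(a) f₀ = 323.5 Hz  (b) Q = 0.00385  (c) BW = 8.403e+04 Hz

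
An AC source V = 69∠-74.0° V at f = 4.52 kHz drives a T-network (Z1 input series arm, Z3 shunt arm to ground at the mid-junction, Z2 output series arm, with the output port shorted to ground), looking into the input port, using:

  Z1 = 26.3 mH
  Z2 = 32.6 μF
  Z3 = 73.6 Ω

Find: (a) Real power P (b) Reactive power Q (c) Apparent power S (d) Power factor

Step 1 — Angular frequency: ω = 2π·f = 2π·4520 = 2.84e+04 rad/s.
Step 2 — Component impedances:
  Z1: Z = jωL = j·2.84e+04·0.0263 = 0 + j746.9 Ω
  Z2: Z = 1/(jωC) = -j/(ω·C) = 0 - j1.08 Ω
  Z3: Z = R = 73.6 Ω
Step 3 — With the output port shorted to ground, the output series arm Z2 runs from the junction to ground; the shunt arm Z3 also runs from the junction to ground. They appear in parallel: Z3 || Z2 = 0.01585 - j1.08 Ω.
Step 4 — Series with input arm Z1: Z_in = Z1 + (Z3 || Z2) = 0.01585 + j745.8 Ω = 745.8∠90.0° Ω.
Step 5 — Source phasor: V = 69∠-74.0° V = 19.02 - j66.33 V.
Step 6 — Current: I = V / Z = -0.08893 - j0.0255 A = 0.09251∠-164.0° A.
Step 7 — Complex power: S = V·I* = 0.0001356 + j6.383 VA.
Step 8 — Real power: P = Re(S) = 0.0001356 W.
Step 9 — Reactive power: Q = Im(S) = 6.383 VAR.
Step 10 — Apparent power: |S| = 6.383 VA.
Step 11 — Power factor: PF = P/|S| = 2.125e-05 (lagging).

(a) P = 0.0001356 W  (b) Q = 6.383 VAR  (c) S = 6.383 VA  (d) PF = 2.125e-05 (lagging)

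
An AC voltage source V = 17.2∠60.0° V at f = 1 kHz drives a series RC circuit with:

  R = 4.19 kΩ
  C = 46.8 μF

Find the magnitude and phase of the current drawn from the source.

Step 1 — Angular frequency: ω = 2π·f = 2π·1000 = 6283 rad/s.
Step 2 — Component impedances:
  R: Z = R = 4190 Ω
  C: Z = 1/(jωC) = -j/(ω·C) = 0 - j3.401 Ω
Step 3 — Series combination: Z_total = R + C = 4190 - j3.401 Ω = 4190∠-0.0° Ω.
Step 4 — Source phasor: V = 17.2∠60.0° V = 8.6 + j14.9 V.
Step 5 — Ohm's law: I = V / Z_total = (8.6 + j14.9) / (4190 - j3.401) = 0.00205 + j0.003557 A.
Step 6 — Convert to polar: |I| = 0.004105 A, ∠I = 60.0°.

I = 0.004105∠60.0° A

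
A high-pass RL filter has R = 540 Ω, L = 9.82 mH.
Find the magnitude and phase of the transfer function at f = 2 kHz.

Step 1 — Angular frequency: ω = 2π·2000 = 1.257e+04 rad/s.
Step 2 — Transfer function: H(jω) = jωL/(R + jωL).
Step 3 — Numerator jωL = j·123.4; denominator R + jωL = 540 + j123.4.
Step 4 — H = 0.04963 + j0.2172.
Step 5 — Magnitude: |H| = 0.2228 (-13.0 dB); phase: φ = 77.1°.

|H| = 0.2228 (-13.0 dB), φ = 77.1°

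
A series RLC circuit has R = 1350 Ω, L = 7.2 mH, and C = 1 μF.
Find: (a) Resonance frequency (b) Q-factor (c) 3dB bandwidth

Step 1 — Resonance: ω₀ = 1/√(LC) = 1/√(0.0072·1e-06) = 1.179e+04 rad/s.
Step 2 — f₀ = ω₀/(2π) = 1876 Hz.
Step 3 — Series Q: Q = ω₀L/R = 1.179e+04·0.0072/1350 = 0.06285.
Step 4 — Bandwidth: Δω = ω₀/Q = 1.875e+05 rad/s; BW = Δω/(2π) = 2.984e+04 Hz.

(a) f₀ = 1876 Hz  (b) Q = 0.06285  (c) BW = 2.984e+04 Hz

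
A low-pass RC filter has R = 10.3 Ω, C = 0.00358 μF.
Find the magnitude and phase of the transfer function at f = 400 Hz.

Step 1 — Angular frequency: ω = 2π·400 = 2513 rad/s.
Step 2 — Transfer function: H(jω) = 1/(1 + jωRC).
Step 3 — Denominator: 1 + jωRC = 1 + j·2513·10.3·3.58e-09 = 1 + j9.267e-05.
Step 4 — H = 1 - j9.267e-05.
Step 5 — Magnitude: |H| = 1 (-0.0 dB); phase: φ = -0.0°.

|H| = 1 (-0.0 dB), φ = -0.0°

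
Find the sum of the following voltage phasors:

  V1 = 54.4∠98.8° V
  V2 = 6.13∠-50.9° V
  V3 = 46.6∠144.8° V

Step 1 — Convert each phasor to rectangular form:
  V1 = 54.4·(cos(98.8°) + j·sin(98.8°)) = -8.322 + j53.76 V
  V2 = 6.13·(cos(-50.9°) + j·sin(-50.9°)) = 3.866 - j4.757 V
  V3 = 46.6·(cos(144.8°) + j·sin(144.8°)) = -38.08 + j26.86 V
Step 2 — Sum components: V_total = -42.54 + j75.86 V.
Step 3 — Convert to polar: |V_total| = 86.97 V, ∠V_total = 119.3°.

V_total = 86.97∠119.3° V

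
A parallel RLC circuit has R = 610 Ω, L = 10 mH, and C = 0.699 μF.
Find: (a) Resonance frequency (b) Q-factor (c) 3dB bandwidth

Step 1 — Resonance: ω₀ = 1/√(LC) = 1/√(0.01·6.99e-07) = 1.196e+04 rad/s.
Step 2 — f₀ = ω₀/(2π) = 1904 Hz.
Step 3 — Parallel Q: Q = R/(ω₀L) = 610/(1.196e+04·0.01) = 5.1.
Step 4 — Bandwidth: Δω = ω₀/Q = 2345 rad/s; BW = Δω/(2π) = 373.3 Hz.

(a) f₀ = 1904 Hz  (b) Q = 5.1  (c) BW = 373.3 Hz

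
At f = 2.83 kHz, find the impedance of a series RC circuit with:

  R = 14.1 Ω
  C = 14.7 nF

Step 1 — Angular frequency: ω = 2π·f = 2π·2830 = 1.778e+04 rad/s.
Step 2 — Component impedances:
  R: Z = R = 14.1 Ω
  C: Z = 1/(jωC) = -j/(ω·C) = 0 - j3826 Ω
Step 3 — Series combination: Z_total = R + C = 14.1 - j3826 Ω = 3826∠-89.8° Ω.

Z = 14.1 - j3826 Ω = 3826∠-89.8° Ω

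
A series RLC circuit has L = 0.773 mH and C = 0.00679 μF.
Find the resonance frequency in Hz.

Step 1 — Resonance condition Im(Z)=0 gives ω₀ = 1/√(LC).
Step 2 — ω₀ = 1/√(0.000773·6.79e-09) = 4.365e+05 rad/s.
Step 3 — f₀ = ω₀/(2π) = 6.947e+04 Hz.

f₀ = 6.947e+04 Hz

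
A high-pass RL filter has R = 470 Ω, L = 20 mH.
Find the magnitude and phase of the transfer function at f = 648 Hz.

Step 1 — Angular frequency: ω = 2π·648 = 4072 rad/s.
Step 2 — Transfer function: H(jω) = jωL/(R + jωL).
Step 3 — Numerator jωL = j·81.43; denominator R + jωL = 470 + j81.43.
Step 4 — H = 0.02914 + j0.1682.
Step 5 — Magnitude: |H| = 0.1707 (-15.4 dB); phase: φ = 80.2°.

|H| = 0.1707 (-15.4 dB), φ = 80.2°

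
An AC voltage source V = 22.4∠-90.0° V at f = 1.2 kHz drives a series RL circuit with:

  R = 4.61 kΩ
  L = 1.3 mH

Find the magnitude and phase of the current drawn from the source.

Step 1 — Angular frequency: ω = 2π·f = 2π·1200 = 7540 rad/s.
Step 2 — Component impedances:
  R: Z = R = 4610 Ω
  L: Z = jωL = j·7540·0.0013 = 0 + j9.802 Ω
Step 3 — Series combination: Z_total = R + L = 4610 + j9.802 Ω = 4610∠0.1° Ω.
Step 4 — Source phasor: V = 22.4∠-90.0° V = 0 - j22.4 V.
Step 5 — Ohm's law: I = V / Z_total = (0 - j22.4) / (4610 + j9.802) = -1.033e-05 - j0.004859 A.
Step 6 — Convert to polar: |I| = 0.004859 A, ∠I = -90.1°.

I = 0.004859∠-90.1° A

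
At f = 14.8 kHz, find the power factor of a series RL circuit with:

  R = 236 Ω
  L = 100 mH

Step 1 — Angular frequency: ω = 2π·f = 2π·1.48e+04 = 9.299e+04 rad/s.
Step 2 — Component impedances:
  R: Z = R = 236 Ω
  L: Z = jωL = j·9.299e+04·0.1 = 0 + j9299 Ω
Step 3 — Series combination: Z_total = R + L = 236 + j9299 Ω = 9302∠88.5° Ω.
Step 4 — Power factor: PF = cos(φ) = Re(Z)/|Z| = 236/9302 = 0.02537.
Step 5 — Type: Im(Z) = 9299 ⇒ lagging (phase φ = 88.5°).

PF = 0.02537 (lagging, φ = 88.5°)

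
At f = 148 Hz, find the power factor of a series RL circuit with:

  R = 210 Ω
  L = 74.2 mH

Step 1 — Angular frequency: ω = 2π·f = 2π·148 = 929.9 rad/s.
Step 2 — Component impedances:
  R: Z = R = 210 Ω
  L: Z = jωL = j·929.9·0.0742 = 0 + j69 Ω
Step 3 — Series combination: Z_total = R + L = 210 + j69 Ω = 221∠18.2° Ω.
Step 4 — Power factor: PF = cos(φ) = Re(Z)/|Z| = 210/221.05 = 0.95.
Step 5 — Type: Im(Z) = 69 ⇒ lagging (phase φ = 18.2°).

PF = 0.95 (lagging, φ = 18.2°)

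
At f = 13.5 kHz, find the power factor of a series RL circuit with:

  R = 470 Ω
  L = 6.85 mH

Step 1 — Angular frequency: ω = 2π·f = 2π·1.35e+04 = 8.482e+04 rad/s.
Step 2 — Component impedances:
  R: Z = R = 470 Ω
  L: Z = jωL = j·8.482e+04·0.00685 = 0 + j581 Ω
Step 3 — Series combination: Z_total = R + L = 470 + j581 Ω = 747.3∠51.0° Ω.
Step 4 — Power factor: PF = cos(φ) = Re(Z)/|Z| = 470/747.3 = 0.6289.
Step 5 — Type: Im(Z) = 581 ⇒ lagging (phase φ = 51.0°).

PF = 0.6289 (lagging, φ = 51.0°)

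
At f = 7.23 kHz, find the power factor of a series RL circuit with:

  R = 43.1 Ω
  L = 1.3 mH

Step 1 — Angular frequency: ω = 2π·f = 2π·7230 = 4.543e+04 rad/s.
Step 2 — Component impedances:
  R: Z = R = 43.1 Ω
  L: Z = jωL = j·4.543e+04·0.0013 = 0 + j59.06 Ω
Step 3 — Series combination: Z_total = R + L = 43.1 + j59.06 Ω = 73.11∠53.9° Ω.
Step 4 — Power factor: PF = cos(φ) = Re(Z)/|Z| = 43.1/73.11 = 0.5895.
Step 5 — Type: Im(Z) = 59.06 ⇒ lagging (phase φ = 53.9°).

PF = 0.5895 (lagging, φ = 53.9°)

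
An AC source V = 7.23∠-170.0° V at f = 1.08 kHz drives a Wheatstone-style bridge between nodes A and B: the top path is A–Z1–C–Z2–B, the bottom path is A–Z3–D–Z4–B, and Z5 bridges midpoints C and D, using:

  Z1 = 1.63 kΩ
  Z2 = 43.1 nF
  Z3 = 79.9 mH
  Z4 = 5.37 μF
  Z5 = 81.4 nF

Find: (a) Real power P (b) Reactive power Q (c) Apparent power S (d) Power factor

Step 1 — Angular frequency: ω = 2π·f = 2π·1080 = 6786 rad/s.
Step 2 — Component impedances:
  Z1: Z = R = 1630 Ω
  Z2: Z = 1/(jωC) = -j/(ω·C) = 0 - j3419 Ω
  Z3: Z = jωL = j·6786·0.0799 = 0 + j542.2 Ω
  Z4: Z = 1/(jωC) = -j/(ω·C) = 0 - j27.44 Ω
  Z5: Z = 1/(jωC) = -j/(ω·C) = 0 - j1810 Ω
Step 3 — Bridge requires nodal analysis (the Z5 bridge couples midpoints C and D, so the two paths cannot be reduced to a simple series/parallel combination). Setting node B to ground and injecting 1 A at node A, the 3-node admittance system at A, C, D solves to V_A = Z_AB = 150.6 + j574.4 Ω = 593.8∠75.3° Ω.
Step 4 — Source phasor: V = 7.23∠-170.0° V = -7.12 - j1.255 V.
Step 5 — Current: I = V / Z = -0.005085 + j0.01106 A = 0.01217∠114.7° A.
Step 6 — Complex power: S = V·I* = 0.02232 + j0.08515 VA.
Step 7 — Real power: P = Re(S) = 0.02232 W.
Step 8 — Reactive power: Q = Im(S) = 0.08515 VAR.
Step 9 — Apparent power: |S| = 0.08802 VA.
Step 10 — Power factor: PF = P/|S| = 0.2535 (lagging).

(a) P = 0.02232 W  (b) Q = 0.08515 VAR  (c) S = 0.08802 VA  (d) PF = 0.2535 (lagging)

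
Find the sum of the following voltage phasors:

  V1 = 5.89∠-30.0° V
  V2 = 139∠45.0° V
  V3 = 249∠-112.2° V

Step 1 — Convert each phasor to rectangular form:
  V1 = 5.89·(cos(-30.0°) + j·sin(-30.0°)) = 5.101 - j2.945 V
  V2 = 139·(cos(45.0°) + j·sin(45.0°)) = 98.29 + j98.29 V
  V3 = 249·(cos(-112.2°) + j·sin(-112.2°)) = -94.08 - j230.5 V
Step 2 — Sum components: V_total = 9.306 - j135.2 V.
Step 3 — Convert to polar: |V_total| = 135.5 V, ∠V_total = -86.1°.

V_total = 135.5∠-86.1° V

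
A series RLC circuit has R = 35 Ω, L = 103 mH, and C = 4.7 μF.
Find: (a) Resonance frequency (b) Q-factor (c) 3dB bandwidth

Step 1 — Resonance: ω₀ = 1/√(LC) = 1/√(0.103·4.7e-06) = 1437 rad/s.
Step 2 — f₀ = ω₀/(2π) = 228.7 Hz.
Step 3 — Series Q: Q = ω₀L/R = 1437·0.103/35 = 4.23.
Step 4 — Bandwidth: Δω = ω₀/Q = 339.8 rad/s; BW = Δω/(2π) = 54.08 Hz.

(a) f₀ = 228.7 Hz  (b) Q = 4.23  (c) BW = 54.08 Hz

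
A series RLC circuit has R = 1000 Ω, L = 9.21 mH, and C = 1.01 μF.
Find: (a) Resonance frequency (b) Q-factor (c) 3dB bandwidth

Step 1 — Resonance: ω₀ = 1/√(LC) = 1/√(0.00921·1.01e-06) = 1.037e+04 rad/s.
Step 2 — f₀ = ω₀/(2π) = 1650 Hz.
Step 3 — Series Q: Q = ω₀L/R = 1.037e+04·0.00921/1000 = 0.09549.
Step 4 — Bandwidth: Δω = ω₀/Q = 1.086e+05 rad/s; BW = Δω/(2π) = 1.728e+04 Hz.

(a) f₀ = 1650 Hz  (b) Q = 0.09549  (c) BW = 1.728e+04 Hz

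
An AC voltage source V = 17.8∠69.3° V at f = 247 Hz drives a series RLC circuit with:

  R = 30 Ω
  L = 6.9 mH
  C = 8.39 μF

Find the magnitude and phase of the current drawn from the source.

Step 1 — Angular frequency: ω = 2π·f = 2π·247 = 1552 rad/s.
Step 2 — Component impedances:
  R: Z = R = 30 Ω
  L: Z = jωL = j·1552·0.0069 = 0 + j10.71 Ω
  C: Z = 1/(jωC) = -j/(ω·C) = 0 - j76.8 Ω
Step 3 — Series combination: Z_total = R + L + C = 30 - j66.09 Ω = 72.58∠-65.6° Ω.
Step 4 — Source phasor: V = 17.8∠69.3° V = 6.292 + j16.65 V.
Step 5 — Ohm's law: I = V / Z_total = (6.292 + j16.65) / (30 - j66.09) = -0.1731 + j0.1738 A.
Step 6 — Convert to polar: |I| = 0.2452 A, ∠I = 134.9°.

I = 0.2452∠134.9° A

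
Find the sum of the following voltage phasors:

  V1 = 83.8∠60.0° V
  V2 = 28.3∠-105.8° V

Step 1 — Convert each phasor to rectangular form:
  V1 = 83.8·(cos(60.0°) + j·sin(60.0°)) = 41.9 + j72.57 V
  V2 = 28.3·(cos(-105.8°) + j·sin(-105.8°)) = -7.706 - j27.23 V
Step 2 — Sum components: V_total = 34.19 + j45.34 V.
Step 3 — Convert to polar: |V_total| = 56.79 V, ∠V_total = 53.0°.

V_total = 56.79∠53.0° V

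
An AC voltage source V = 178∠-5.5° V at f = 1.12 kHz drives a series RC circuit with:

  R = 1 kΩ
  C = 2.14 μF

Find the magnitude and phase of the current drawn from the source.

Step 1 — Angular frequency: ω = 2π·f = 2π·1120 = 7037 rad/s.
Step 2 — Component impedances:
  R: Z = R = 1000 Ω
  C: Z = 1/(jωC) = -j/(ω·C) = 0 - j66.4 Ω
Step 3 — Series combination: Z_total = R + C = 1000 - j66.4 Ω = 1002∠-3.8° Ω.
Step 4 — Source phasor: V = 178∠-5.5° V = 177.2 - j17.06 V.
Step 5 — Ohm's law: I = V / Z_total = (177.2 - j17.06) / (1000 - j66.4) = 0.1775 - j0.005272 A.
Step 6 — Convert to polar: |I| = 0.1776 A, ∠I = -1.7°.

I = 0.1776∠-1.7° A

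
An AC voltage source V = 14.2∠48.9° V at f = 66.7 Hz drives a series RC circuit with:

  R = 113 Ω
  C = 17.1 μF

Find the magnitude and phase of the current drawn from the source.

Step 1 — Angular frequency: ω = 2π·f = 2π·66.7 = 419.1 rad/s.
Step 2 — Component impedances:
  R: Z = R = 113 Ω
  C: Z = 1/(jωC) = -j/(ω·C) = 0 - j139.5 Ω
Step 3 — Series combination: Z_total = R + C = 113 - j139.5 Ω = 179.6∠-51.0° Ω.
Step 4 — Source phasor: V = 14.2∠48.9° V = 9.335 + j10.7 V.
Step 5 — Ohm's law: I = V / Z_total = (9.335 + j10.7) / (113 - j139.5) = -0.0136 + j0.07791 A.
Step 6 — Convert to polar: |I| = 0.07908 A, ∠I = 99.9°.

I = 0.07908∠99.9° A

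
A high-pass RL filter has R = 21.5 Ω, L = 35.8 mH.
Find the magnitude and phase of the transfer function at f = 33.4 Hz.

Step 1 — Angular frequency: ω = 2π·33.4 = 209.9 rad/s.
Step 2 — Transfer function: H(jω) = jωL/(R + jωL).
Step 3 — Numerator jωL = j·7.513; denominator R + jωL = 21.5 + j7.513.
Step 4 — H = 0.1088 + j0.3114.
Step 5 — Magnitude: |H| = 0.3299 (-9.6 dB); phase: φ = 70.7°.

|H| = 0.3299 (-9.6 dB), φ = 70.7°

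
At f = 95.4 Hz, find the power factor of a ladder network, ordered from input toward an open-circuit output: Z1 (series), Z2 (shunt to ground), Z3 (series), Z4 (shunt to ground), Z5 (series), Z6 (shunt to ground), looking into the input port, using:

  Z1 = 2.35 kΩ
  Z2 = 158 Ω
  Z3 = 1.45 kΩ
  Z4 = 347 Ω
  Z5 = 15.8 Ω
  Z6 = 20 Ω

Step 1 — Angular frequency: ω = 2π·f = 2π·95.4 = 599.4 rad/s.
Step 2 — Component impedances:
  Z1: Z = R = 2350 Ω
  Z2: Z = R = 158 Ω
  Z3: Z = R = 1450 Ω
  Z4: Z = R = 347 Ω
  Z5: Z = R = 15.8 Ω
  Z6: Z = R = 20 Ω
Step 3 — Ladder network (open output): work backward from the far end, alternating series and parallel combinations. Z_in = 2493 Ω = 2493∠0.0° Ω.
Step 4 — Power factor: PF = cos(φ) = Re(Z)/|Z| = 2493/2493 = 1.
Step 5 — Type: Im(Z) = 0 ⇒ unity (phase φ = 0.0°).

PF = 1 (unity, φ = 0.0°)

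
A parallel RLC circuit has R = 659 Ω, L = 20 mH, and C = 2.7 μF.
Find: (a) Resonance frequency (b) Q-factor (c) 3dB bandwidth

Step 1 — Resonance: ω₀ = 1/√(LC) = 1/√(0.02·2.7e-06) = 4303 rad/s.
Step 2 — f₀ = ω₀/(2π) = 684.9 Hz.
Step 3 — Parallel Q: Q = R/(ω₀L) = 659/(4303·0.02) = 7.657.
Step 4 — Bandwidth: Δω = ω₀/Q = 562 rad/s; BW = Δω/(2π) = 89.45 Hz.

(a) f₀ = 684.9 Hz  (b) Q = 7.657  (c) BW = 89.45 Hz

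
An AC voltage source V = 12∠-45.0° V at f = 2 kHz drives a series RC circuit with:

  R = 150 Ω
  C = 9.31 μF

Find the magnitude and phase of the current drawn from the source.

Step 1 — Angular frequency: ω = 2π·f = 2π·2000 = 1.257e+04 rad/s.
Step 2 — Component impedances:
  R: Z = R = 150 Ω
  C: Z = 1/(jωC) = -j/(ω·C) = 0 - j8.548 Ω
Step 3 — Series combination: Z_total = R + C = 150 - j8.548 Ω = 150.2∠-3.3° Ω.
Step 4 — Source phasor: V = 12∠-45.0° V = 8.485 - j8.485 V.
Step 5 — Ohm's law: I = V / Z_total = (8.485 - j8.485) / (150 - j8.548) = 0.0596 - j0.05317 A.
Step 6 — Convert to polar: |I| = 0.07987 A, ∠I = -41.7°.

I = 0.07987∠-41.7° A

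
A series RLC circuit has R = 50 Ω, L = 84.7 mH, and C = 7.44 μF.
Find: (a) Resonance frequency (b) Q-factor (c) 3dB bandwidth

Step 1 — Resonance condition Im(Z)=0 gives ω₀ = 1/√(LC).
Step 2 — ω₀ = 1/√(0.0847·7.44e-06) = 1260 rad/s.
Step 3 — f₀ = ω₀/(2π) = 200.5 Hz.
Step 4 — Series Q: Q = ω₀L/R = 1260·0.0847/50 = 2.134.
Step 5 — 3dB bandwidth: Δω = ω₀/Q = 590.3 rad/s; BW = Δω/(2π) = 93.95 Hz.

(a) f₀ = 200.5 Hz  (b) Q = 2.134  (c) BW = 93.95 Hz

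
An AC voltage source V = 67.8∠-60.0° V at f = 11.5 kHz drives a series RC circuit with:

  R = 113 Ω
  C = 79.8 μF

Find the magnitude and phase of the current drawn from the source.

Step 1 — Angular frequency: ω = 2π·f = 2π·1.15e+04 = 7.226e+04 rad/s.
Step 2 — Component impedances:
  R: Z = R = 113 Ω
  C: Z = 1/(jωC) = -j/(ω·C) = 0 - j0.1734 Ω
Step 3 — Series combination: Z_total = R + C = 113 - j0.1734 Ω = 113∠-0.1° Ω.
Step 4 — Source phasor: V = 67.8∠-60.0° V = 33.9 - j58.72 V.
Step 5 — Ohm's law: I = V / Z_total = (33.9 - j58.72) / (113 - j0.1734) = 0.3008 - j0.5192 A.
Step 6 — Convert to polar: |I| = 0.6 A, ∠I = -59.9°.

I = 0.6∠-59.9° A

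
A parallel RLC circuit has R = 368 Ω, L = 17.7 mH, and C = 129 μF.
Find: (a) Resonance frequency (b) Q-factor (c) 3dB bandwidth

Step 1 — Resonance: ω₀ = 1/√(LC) = 1/√(0.0177·0.000129) = 661.8 rad/s.
Step 2 — f₀ = ω₀/(2π) = 105.3 Hz.
Step 3 — Parallel Q: Q = R/(ω₀L) = 368/(661.8·0.0177) = 31.42.
Step 4 — Bandwidth: Δω = ω₀/Q = 21.07 rad/s; BW = Δω/(2π) = 3.353 Hz.

(a) f₀ = 105.3 Hz  (b) Q = 31.42  (c) BW = 3.353 Hz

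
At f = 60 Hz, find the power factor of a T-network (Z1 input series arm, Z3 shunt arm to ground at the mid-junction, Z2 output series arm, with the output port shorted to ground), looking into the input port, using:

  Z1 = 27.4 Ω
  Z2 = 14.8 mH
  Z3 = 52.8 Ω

Step 1 — Angular frequency: ω = 2π·f = 2π·60 = 377 rad/s.
Step 2 — Component impedances:
  Z1: Z = R = 27.4 Ω
  Z2: Z = jωL = j·377·0.0148 = 0 + j5.579 Ω
  Z3: Z = R = 52.8 Ω
Step 3 — With the output port shorted to ground, the output series arm Z2 runs from the junction to ground; the shunt arm Z3 also runs from the junction to ground. They appear in parallel: Z3 || Z2 = 0.5831 + j5.518 Ω.
Step 4 — Series with input arm Z1: Z_in = Z1 + (Z3 || Z2) = 27.98 + j5.518 Ω = 28.52∠11.2° Ω.
Step 5 — Power factor: PF = cos(φ) = Re(Z)/|Z| = 27.98/28.52 = 0.9811.
Step 6 — Type: Im(Z) = 5.518 ⇒ lagging (phase φ = 11.2°).

PF = 0.9811 (lagging, φ = 11.2°)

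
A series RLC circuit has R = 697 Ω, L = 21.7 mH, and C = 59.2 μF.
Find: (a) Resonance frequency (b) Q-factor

Step 1 — Resonance condition Im(Z)=0 gives ω₀ = 1/√(LC).
Step 2 — ω₀ = 1/√(0.0217·5.92e-05) = 882.3 rad/s.
Step 3 — f₀ = ω₀/(2π) = 140.4 Hz.
Step 4 — Series Q: Q = ω₀L/R = 882.3·0.0217/697 = 0.02747.

(a) f₀ = 140.4 Hz  (b) Q = 0.02747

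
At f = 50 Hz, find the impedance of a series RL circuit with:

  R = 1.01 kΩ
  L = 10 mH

Step 1 — Angular frequency: ω = 2π·f = 2π·50 = 314.2 rad/s.
Step 2 — Component impedances:
  R: Z = R = 1010 Ω
  L: Z = jωL = j·314.2·0.01 = 0 + j3.142 Ω
Step 3 — Series combination: Z_total = R + L = 1010 + j3.142 Ω = 1010∠0.2° Ω.

Z = 1010 + j3.142 Ω = 1010∠0.2° Ω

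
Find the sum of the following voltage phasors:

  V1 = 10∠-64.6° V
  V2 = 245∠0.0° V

Step 1 — Convert each phasor to rectangular form:
  V1 = 10·(cos(-64.6°) + j·sin(-64.6°)) = 4.289 - j9.033 V
  V2 = 245·(cos(0.0°) + j·sin(0.0°)) = 245 V
Step 2 — Sum components: V_total = 249.3 - j9.033 V.
Step 3 — Convert to polar: |V_total| = 249.5 V, ∠V_total = -2.1°.

V_total = 249.5∠-2.1° V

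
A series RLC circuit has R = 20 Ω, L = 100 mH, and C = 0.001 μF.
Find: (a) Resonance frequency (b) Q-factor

Step 1 — Resonance condition Im(Z)=0 gives ω₀ = 1/√(LC).
Step 2 — ω₀ = 1/√(0.1·1e-09) = 1e+05 rad/s.
Step 3 — f₀ = ω₀/(2π) = 1.592e+04 Hz.
Step 4 — Series Q: Q = ω₀L/R = 1e+05·0.1/20 = 500.

(a) f₀ = 1.592e+04 Hz  (b) Q = 500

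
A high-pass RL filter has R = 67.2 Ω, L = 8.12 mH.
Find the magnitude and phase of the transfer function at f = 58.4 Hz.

Step 1 — Angular frequency: ω = 2π·58.4 = 366.9 rad/s.
Step 2 — Transfer function: H(jω) = jωL/(R + jωL).
Step 3 — Numerator jωL = j·2.98; denominator R + jωL = 67.2 + j2.98.
Step 4 — H = 0.001962 + j0.04425.
Step 5 — Magnitude: |H| = 0.04429 (-27.1 dB); phase: φ = 87.5°.

|H| = 0.04429 (-27.1 dB), φ = 87.5°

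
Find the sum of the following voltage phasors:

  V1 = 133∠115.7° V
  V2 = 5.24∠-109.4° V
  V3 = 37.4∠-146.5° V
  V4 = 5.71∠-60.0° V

Step 1 — Convert each phasor to rectangular form:
  V1 = 133·(cos(115.7°) + j·sin(115.7°)) = -57.68 + j119.8 V
  V2 = 5.24·(cos(-109.4°) + j·sin(-109.4°)) = -1.741 - j4.942 V
  V3 = 37.4·(cos(-146.5°) + j·sin(-146.5°)) = -31.19 - j20.64 V
  V4 = 5.71·(cos(-60.0°) + j·sin(-60.0°)) = 2.855 - j4.945 V
Step 2 — Sum components: V_total = -87.75 + j89.31 V.
Step 3 — Convert to polar: |V_total| = 125.2 V, ∠V_total = 134.5°.

V_total = 125.2∠134.5° V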